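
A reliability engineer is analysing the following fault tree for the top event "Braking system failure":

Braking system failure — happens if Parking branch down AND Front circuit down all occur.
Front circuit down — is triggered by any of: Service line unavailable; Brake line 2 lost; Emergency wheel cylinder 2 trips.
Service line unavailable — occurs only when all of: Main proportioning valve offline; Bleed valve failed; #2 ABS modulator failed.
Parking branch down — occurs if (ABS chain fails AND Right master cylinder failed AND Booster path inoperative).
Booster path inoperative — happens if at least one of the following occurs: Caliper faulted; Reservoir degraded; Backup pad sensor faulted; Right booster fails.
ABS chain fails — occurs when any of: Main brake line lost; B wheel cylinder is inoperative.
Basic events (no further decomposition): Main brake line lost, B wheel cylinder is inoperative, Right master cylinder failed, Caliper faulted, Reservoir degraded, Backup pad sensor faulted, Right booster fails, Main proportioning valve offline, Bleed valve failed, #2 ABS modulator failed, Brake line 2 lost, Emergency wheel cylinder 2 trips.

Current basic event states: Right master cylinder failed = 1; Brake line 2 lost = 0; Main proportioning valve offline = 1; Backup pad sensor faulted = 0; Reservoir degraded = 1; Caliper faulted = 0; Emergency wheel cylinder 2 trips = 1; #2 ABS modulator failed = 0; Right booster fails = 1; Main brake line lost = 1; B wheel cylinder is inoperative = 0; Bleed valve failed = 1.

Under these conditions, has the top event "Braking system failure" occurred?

ABS chain fails [OR]: Main brake line lost=occurs, B wheel cylinder is inoperative=not → at least one input occurs → occurs.
Booster path inoperative [OR]: Caliper faulted=not, Reservoir degraded=occurs, Backup pad sensor faulted=not, Right booster fails=occurs → at least one input occurs → occurs.
Parking branch down [AND]: ABS chain fails=occurs, Right master cylinder failed=occurs, Booster path inoperative=occurs → all inputs occur → occurs.
Service line unavailable [AND]: Main proportioning valve offline=occurs, Bleed valve failed=occurs, #2 ABS modulator failed=not → not all inputs occur → does not occur.
Front circuit down [OR]: Service line unavailable=not, Brake line 2 lost=not, Emergency wheel cylinder 2 trips=occurs → at least one input occurs → occurs.
Braking system failure [AND]: Parking branch down=occurs, Front circuit down=occurs → all inputs occur → occurs.

Yes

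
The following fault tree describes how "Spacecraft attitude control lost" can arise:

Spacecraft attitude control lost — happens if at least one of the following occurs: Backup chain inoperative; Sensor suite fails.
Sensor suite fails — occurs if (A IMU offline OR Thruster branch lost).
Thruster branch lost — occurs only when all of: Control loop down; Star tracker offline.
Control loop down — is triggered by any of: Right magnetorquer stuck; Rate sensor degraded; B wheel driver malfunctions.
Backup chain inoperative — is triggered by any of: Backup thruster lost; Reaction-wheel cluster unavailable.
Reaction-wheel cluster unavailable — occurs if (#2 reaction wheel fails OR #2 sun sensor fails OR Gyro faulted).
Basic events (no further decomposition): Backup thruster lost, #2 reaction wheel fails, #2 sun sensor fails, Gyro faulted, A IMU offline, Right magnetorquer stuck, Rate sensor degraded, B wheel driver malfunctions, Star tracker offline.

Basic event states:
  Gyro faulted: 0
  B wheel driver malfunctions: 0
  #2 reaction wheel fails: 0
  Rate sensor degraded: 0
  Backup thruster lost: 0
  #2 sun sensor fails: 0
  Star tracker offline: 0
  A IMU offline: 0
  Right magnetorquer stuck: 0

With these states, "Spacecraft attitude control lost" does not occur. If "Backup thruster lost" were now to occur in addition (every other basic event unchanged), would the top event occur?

Counterfactual: set "Backup thruster lost" to occurred.
Reaction-wheel cluster unavailable [OR]: #2 reaction wheel fails=not, #2 sun sensor fails=not, Gyro faulted=not → no input occurs → does not occur.
Backup chain inoperative [OR]: Backup thruster lost=occurs, Reaction-wheel cluster unavailable=not → at least one input occurs → occurs.
Control loop down [OR]: Right magnetorquer stuck=not, Rate sensor degraded=not, B wheel driver malfunctions=not → no input occurs → does not occur.
Thruster branch lost [AND]: Control loop down=not, Star tracker offline=not → not all inputs occur → does not occur.
Sensor suite fails [OR]: A IMU offline=not, Thruster branch lost=not → no input occurs → does not occur.
Spacecraft attitude control lost [OR]: Backup chain inoperative=occurs, Sensor suite fails=not → at least one input occurs → occurs.

Yes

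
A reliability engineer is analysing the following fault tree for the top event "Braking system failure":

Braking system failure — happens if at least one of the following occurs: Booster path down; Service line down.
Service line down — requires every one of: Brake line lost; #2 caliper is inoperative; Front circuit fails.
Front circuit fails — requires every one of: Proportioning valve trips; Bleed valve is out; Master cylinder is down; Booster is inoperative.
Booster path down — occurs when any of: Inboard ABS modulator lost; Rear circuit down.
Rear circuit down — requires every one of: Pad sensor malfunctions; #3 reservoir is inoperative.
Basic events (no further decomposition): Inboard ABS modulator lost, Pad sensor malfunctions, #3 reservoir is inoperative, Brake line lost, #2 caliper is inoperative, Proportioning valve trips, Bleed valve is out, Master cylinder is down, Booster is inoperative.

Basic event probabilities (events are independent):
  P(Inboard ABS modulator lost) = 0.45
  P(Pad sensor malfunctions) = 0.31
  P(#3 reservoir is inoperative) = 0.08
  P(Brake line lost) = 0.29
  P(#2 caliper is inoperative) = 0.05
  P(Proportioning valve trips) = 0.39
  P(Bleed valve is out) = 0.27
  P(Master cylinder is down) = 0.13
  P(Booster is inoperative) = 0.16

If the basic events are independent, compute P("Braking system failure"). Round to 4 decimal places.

P(Rear circuit down) [AND] = 0.31 × 0.08 = 0.024800
P(Booster path down) [OR] = 1 − (1−0.45) × (1−0.024800) = 0.463640
P(Front circuit fails) [AND] = 0.39 × 0.27 × 0.13 × 0.16 = 0.002190
P(Service line down) [AND] = 0.29 × 0.05 × 0.002190 = 0.000032
P(Braking system failure) [OR] = 1 − (1−0.463640) × (1−0.000032) = 0.463657
Rounded to 4 decimal places: P(Braking system failure) ≈ 0.4637.

0.4637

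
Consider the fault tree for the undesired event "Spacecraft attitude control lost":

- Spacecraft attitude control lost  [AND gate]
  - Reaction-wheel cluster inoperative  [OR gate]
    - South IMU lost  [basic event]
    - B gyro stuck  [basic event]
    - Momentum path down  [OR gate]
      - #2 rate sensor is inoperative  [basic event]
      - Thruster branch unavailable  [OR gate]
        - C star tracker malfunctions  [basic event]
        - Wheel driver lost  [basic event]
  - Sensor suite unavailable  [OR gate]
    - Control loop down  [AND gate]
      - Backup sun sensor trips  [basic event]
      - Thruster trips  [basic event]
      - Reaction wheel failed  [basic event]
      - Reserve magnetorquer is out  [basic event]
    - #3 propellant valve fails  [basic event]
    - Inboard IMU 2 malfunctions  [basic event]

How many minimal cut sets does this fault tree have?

Thruster branch unavailable [OR]: union of children's cut sets → 2 cut set(s).
Momentum path down [OR]: union of children's cut sets → 3 cut set(s).
Reaction-wheel cluster inoperative [OR]: union of children's cut sets → 5 cut set(s).
Control loop down [AND]: one cut set from each child combined → 1 × 1 × 1 × 1 = 1 cut set(s).
Sensor suite unavailable [OR]: union of children's cut sets → 3 cut set(s).
Spacecraft attitude control lost [AND]: one cut set from each child combined → 5 × 3 = 15 cut set(s).

15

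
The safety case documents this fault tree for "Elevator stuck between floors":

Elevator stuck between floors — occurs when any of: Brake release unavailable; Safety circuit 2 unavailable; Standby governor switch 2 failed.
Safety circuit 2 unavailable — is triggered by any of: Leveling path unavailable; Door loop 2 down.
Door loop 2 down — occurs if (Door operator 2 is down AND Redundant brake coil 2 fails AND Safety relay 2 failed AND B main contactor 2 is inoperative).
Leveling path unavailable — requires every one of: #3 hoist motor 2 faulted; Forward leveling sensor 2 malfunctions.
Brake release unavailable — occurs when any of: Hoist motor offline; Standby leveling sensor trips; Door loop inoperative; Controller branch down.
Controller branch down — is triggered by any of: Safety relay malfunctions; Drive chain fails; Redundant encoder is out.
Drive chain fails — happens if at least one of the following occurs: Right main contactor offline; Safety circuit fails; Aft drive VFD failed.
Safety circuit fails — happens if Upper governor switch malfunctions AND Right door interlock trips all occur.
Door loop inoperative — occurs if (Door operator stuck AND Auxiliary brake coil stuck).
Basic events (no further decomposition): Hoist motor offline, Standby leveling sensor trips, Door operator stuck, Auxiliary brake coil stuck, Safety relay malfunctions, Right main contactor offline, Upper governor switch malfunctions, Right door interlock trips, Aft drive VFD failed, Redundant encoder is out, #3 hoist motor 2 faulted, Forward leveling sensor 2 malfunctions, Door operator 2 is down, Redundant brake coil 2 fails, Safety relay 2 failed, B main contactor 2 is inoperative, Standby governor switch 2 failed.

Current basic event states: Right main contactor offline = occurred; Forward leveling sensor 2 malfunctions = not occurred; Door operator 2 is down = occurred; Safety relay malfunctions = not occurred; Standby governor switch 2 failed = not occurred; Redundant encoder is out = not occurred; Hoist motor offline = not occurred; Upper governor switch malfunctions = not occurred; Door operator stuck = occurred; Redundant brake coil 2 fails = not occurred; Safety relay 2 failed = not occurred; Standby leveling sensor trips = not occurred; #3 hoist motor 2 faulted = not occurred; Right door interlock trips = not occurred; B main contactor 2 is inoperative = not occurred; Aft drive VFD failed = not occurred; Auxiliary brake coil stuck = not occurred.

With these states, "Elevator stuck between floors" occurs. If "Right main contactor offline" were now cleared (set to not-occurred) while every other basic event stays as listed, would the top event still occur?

Counterfactual: set "Right main contactor offline" to not occurred.
Door loop inoperative [AND]: Door operator stuck=occurs, Auxiliary brake coil stuck=not → not all inputs occur → does not occur.
Safety circuit fails [AND]: Upper governor switch malfunctions=not, Right door interlock trips=not → not all inputs occur → does not occur.
Drive chain fails [OR]: Right main contactor offline=not, Safety circuit fails=not, Aft drive VFD failed=not → no input occurs → does not occur.
Controller branch down [OR]: Safety relay malfunctions=not, Drive chain fails=not, Redundant encoder is out=not → no input occurs → does not occur.
Brake release unavailable [OR]: Hoist motor offline=not, Standby leveling sensor trips=not, Door loop inoperative=not, Controller branch down=not → no input occurs → does not occur.
Leveling path unavailable [AND]: #3 hoist motor 2 faulted=not, Forward leveling sensor 2 malfunctions=not → not all inputs occur → does not occur.
Door loop 2 down [AND]: Door operator 2 is down=occurs, Redundant brake coil 2 fails=not, Safety relay 2 failed=not, B main contactor 2 is inoperative=not → not all inputs occur → does not occur.
Safety circuit 2 unavailable [OR]: Leveling path unavailable=not, Door loop 2 down=not → no input occurs → does not occur.
Elevator stuck between floors [OR]: Brake release unavailable=not, Safety circuit 2 unavailable=not, Standby governor switch 2 failed=not → no input occurs → does not occur.

No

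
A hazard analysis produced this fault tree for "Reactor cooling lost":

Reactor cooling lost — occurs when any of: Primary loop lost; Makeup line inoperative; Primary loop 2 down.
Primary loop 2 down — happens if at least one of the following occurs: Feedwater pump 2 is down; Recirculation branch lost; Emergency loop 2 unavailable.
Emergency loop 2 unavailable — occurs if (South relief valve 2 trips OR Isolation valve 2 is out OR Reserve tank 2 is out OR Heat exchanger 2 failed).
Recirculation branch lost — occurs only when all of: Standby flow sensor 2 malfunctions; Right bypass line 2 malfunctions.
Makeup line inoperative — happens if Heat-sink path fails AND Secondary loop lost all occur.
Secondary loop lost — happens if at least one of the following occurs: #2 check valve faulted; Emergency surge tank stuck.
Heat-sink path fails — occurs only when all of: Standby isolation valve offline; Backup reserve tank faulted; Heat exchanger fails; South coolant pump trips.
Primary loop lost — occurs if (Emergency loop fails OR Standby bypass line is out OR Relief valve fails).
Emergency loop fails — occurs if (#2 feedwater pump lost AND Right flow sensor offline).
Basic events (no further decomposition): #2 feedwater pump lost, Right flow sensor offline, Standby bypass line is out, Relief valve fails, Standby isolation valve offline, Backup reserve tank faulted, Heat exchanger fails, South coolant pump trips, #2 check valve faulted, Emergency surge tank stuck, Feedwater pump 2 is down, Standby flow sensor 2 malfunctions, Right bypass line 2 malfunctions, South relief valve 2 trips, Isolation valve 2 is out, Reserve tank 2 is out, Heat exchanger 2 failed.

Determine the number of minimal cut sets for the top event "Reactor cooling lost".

11

Emergency loop fails [AND]: one cut set from each child combined → 1 × 1 = 1 cut set(s).
Primary loop lost [OR]: union of children's cut sets → 3 cut set(s).
Heat-sink path fails [AND]: one cut set from each child combined → 1 × 1 × 1 × 1 = 1 cut set(s).
Secondary loop lost [OR]: union of children's cut sets → 2 cut set(s).
Makeup line inoperative [AND]: one cut set from each child combined → 1 × 2 = 2 cut set(s).
Recirculation branch lost [AND]: one cut set from each child combined → 1 × 1 = 1 cut set(s).
Emergency loop 2 unavailable [OR]: union of children's cut sets → 4 cut set(s).
Primary loop 2 down [OR]: union of children's cut sets → 6 cut set(s).
Reactor cooling lost [OR]: union of children's cut sets → 11 cut set(s).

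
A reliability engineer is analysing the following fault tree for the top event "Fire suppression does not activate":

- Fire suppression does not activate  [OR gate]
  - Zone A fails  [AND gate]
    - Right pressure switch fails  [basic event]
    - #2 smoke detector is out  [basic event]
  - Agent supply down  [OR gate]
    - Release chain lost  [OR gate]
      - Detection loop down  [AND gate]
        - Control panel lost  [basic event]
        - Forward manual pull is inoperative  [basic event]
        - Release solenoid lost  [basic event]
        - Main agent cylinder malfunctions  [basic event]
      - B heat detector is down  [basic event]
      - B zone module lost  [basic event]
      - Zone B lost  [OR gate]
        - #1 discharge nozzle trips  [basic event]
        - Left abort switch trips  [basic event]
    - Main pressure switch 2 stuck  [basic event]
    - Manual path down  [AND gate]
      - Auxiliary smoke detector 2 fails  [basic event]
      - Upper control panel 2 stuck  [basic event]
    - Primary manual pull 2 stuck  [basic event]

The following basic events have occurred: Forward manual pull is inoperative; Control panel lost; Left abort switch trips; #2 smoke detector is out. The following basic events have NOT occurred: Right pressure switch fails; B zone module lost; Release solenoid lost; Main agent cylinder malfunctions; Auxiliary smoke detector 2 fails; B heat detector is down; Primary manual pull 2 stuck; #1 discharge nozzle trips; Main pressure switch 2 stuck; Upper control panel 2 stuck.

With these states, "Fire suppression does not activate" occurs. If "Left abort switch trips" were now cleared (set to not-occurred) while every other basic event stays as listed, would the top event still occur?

Counterfactual: set "Left abort switch trips" to not occurred.
Zone A fails [AND]: Right pressure switch fails=not, #2 smoke detector is out=occurs → not all inputs occur → does not occur.
Detection loop down [AND]: Control panel lost=occurs, Forward manual pull is inoperative=occurs, Release solenoid lost=not, Main agent cylinder malfunctions=not → not all inputs occur → does not occur.
Zone B lost [OR]: #1 discharge nozzle trips=not, Left abort switch trips=not → no input occurs → does not occur.
Release chain lost [OR]: Detection loop down=not, B heat detector is down=not, B zone module lost=not, Zone B lost=not → no input occurs → does not occur.
Manual path down [AND]: Auxiliary smoke detector 2 fails=not, Upper control panel 2 stuck=not → not all inputs occur → does not occur.
Agent supply down [OR]: Release chain lost=not, Main pressure switch 2 stuck=not, Manual path down=not, Primary manual pull 2 stuck=not → no input occurs → does not occur.
Fire suppression does not activate [OR]: Zone A fails=not, Agent supply down=not → no input occurs → does not occur.

No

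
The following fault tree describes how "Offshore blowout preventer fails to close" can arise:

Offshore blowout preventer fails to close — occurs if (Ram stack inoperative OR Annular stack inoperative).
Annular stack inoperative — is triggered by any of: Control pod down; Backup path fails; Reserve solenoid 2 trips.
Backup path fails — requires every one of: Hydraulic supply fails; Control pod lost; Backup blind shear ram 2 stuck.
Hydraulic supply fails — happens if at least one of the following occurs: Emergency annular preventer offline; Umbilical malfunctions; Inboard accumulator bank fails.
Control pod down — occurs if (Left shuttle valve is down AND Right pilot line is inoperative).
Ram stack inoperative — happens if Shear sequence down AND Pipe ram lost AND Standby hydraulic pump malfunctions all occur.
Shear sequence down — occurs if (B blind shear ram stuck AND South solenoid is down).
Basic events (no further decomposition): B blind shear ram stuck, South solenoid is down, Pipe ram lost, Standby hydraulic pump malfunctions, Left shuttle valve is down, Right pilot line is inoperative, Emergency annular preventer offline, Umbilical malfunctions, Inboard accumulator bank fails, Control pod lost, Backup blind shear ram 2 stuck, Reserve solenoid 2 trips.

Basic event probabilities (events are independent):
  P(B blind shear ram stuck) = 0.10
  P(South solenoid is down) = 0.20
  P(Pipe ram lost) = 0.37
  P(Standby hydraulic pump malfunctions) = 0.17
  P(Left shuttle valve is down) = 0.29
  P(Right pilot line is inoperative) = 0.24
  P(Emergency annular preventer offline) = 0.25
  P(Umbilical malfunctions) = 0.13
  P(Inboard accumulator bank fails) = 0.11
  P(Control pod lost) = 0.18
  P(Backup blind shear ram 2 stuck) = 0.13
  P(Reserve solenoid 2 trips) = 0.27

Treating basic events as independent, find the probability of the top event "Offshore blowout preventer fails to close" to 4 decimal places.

0.3283

P(Shear sequence down) [AND] = 0.10 × 0.20 = 0.020000
P(Ram stack inoperative) [AND] = 0.020000 × 0.37 × 0.17 = 0.001258
P(Control pod down) [AND] = 0.29 × 0.24 = 0.069600
P(Hydraulic supply fails) [OR] = 1 − (1−0.25) × (1−0.13) × (1−0.11) = 0.419275
P(Backup path fails) [AND] = 0.419275 × 0.18 × 0.13 = 0.009811
P(Annular stack inoperative) [OR] = 1 − (1−0.069600) × (1−0.009811) × (1−0.27) = 0.327472
P(Offshore blowout preventer fails to close) [OR] = 1 − (1−0.001258) × (1−0.327472) = 0.328318
Rounded to 4 decimal places: P(Offshore blowout preventer fails to close) ≈ 0.3283.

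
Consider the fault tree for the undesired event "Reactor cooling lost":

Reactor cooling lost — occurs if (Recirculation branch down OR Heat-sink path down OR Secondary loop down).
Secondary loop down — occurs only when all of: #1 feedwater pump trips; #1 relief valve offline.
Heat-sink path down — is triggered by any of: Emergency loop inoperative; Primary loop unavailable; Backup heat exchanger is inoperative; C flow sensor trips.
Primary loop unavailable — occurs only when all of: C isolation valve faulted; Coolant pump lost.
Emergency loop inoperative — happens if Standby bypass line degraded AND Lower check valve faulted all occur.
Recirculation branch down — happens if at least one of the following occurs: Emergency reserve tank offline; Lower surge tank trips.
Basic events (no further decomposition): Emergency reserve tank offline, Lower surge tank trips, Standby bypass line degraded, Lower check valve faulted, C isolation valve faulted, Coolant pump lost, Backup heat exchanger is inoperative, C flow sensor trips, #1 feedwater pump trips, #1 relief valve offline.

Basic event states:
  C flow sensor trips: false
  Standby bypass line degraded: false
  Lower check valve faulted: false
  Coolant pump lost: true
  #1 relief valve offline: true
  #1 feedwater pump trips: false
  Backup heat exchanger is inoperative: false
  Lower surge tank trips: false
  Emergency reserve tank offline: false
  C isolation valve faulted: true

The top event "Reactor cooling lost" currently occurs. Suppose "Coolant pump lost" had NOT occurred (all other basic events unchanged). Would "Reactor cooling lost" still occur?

Counterfactual: set "Coolant pump lost" to not occurred.
Recirculation branch down [OR]: Emergency reserve tank offline=not, Lower surge tank trips=not → no input occurs → does not occur.
Emergency loop inoperative [AND]: Standby bypass line degraded=not, Lower check valve faulted=not → not all inputs occur → does not occur.
Primary loop unavailable [AND]: C isolation valve faulted=occurs, Coolant pump lost=not → not all inputs occur → does not occur.
Heat-sink path down [OR]: Emergency loop inoperative=not, Primary loop unavailable=not, Backup heat exchanger is inoperative=not, C flow sensor trips=not → no input occurs → does not occur.
Secondary loop down [AND]: #1 feedwater pump trips=not, #1 relief valve offline=occurs → not all inputs occur → does not occur.
Reactor cooling lost [OR]: Recirculation branch down=not, Heat-sink path down=not, Secondary loop down=not → no input occurs → does not occur.

No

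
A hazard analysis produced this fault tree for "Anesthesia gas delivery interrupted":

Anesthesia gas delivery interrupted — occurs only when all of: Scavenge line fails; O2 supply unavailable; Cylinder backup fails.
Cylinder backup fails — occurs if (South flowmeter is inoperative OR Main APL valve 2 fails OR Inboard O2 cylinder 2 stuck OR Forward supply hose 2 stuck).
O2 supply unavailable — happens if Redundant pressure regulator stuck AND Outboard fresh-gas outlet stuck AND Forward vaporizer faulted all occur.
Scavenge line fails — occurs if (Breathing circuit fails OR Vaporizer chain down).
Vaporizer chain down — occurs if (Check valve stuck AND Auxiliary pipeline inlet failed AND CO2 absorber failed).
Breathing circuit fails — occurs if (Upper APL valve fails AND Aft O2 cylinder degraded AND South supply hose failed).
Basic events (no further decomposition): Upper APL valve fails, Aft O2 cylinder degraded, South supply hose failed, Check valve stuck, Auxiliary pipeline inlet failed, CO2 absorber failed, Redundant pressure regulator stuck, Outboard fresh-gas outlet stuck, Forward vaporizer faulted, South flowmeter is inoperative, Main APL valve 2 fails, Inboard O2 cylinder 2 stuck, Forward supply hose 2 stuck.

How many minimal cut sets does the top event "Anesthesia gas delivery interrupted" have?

Breathing circuit fails [AND]: one cut set from each child combined → 1 × 1 × 1 = 1 cut set(s).
Vaporizer chain down [AND]: one cut set from each child combined → 1 × 1 × 1 = 1 cut set(s).
Scavenge line fails [OR]: union of children's cut sets → 2 cut set(s).
O2 supply unavailable [AND]: one cut set from each child combined → 1 × 1 × 1 = 1 cut set(s).
Cylinder backup fails [OR]: union of children's cut sets → 4 cut set(s).
Anesthesia gas delivery interrupted [AND]: one cut set from each child combined → 2 × 1 × 4 = 8 cut set(s).
Minimal cut sets: {Aft O2 cylinder degraded, Forward vaporizer faulted, Outboard fresh-gas outlet stuck, Redundant pressure regulator stuck, South flowmeter is inoperative, South supply hose failed, Upper APL valve fails}; {Aft O2 cylinder degraded, Forward vaporizer faulted, Main APL valve 2 fails, Outboard fresh-gas outlet stuck, Redundant pressure regulator stuck, South supply hose failed, Upper APL valve fails}; {Aft O2 cylinder degraded, Forward vaporizer faulted, Inboard O2 cylinder 2 stuck, Outboard fresh-gas outlet stuck, Redundant pressure regulator stuck, South supply hose failed, Upper APL valve fails}; {Aft O2 cylinder degraded, Forward supply hose 2 stuck, Forward vaporizer faulted, Outboard fresh-gas outlet stuck, Redundant pressure regulator stuck, South supply hose failed, Upper APL valve fails}; {Auxiliary pipeline inlet failed, CO2 absorber failed, Check valve stuck, Forward vaporizer faulted, Outboard fresh-gas outlet stuck, Redundant pressure regulator stuck, South flowmeter is inoperative}; {Auxiliary pipeline inlet failed, CO2 absorber failed, Check valve stuck, Forward vaporizer faulted, Main APL valve 2 fails, Outboard fresh-gas outlet stuck, Redundant pressure regulator stuck}; {Auxiliary pipeline inlet failed, CO2 absorber failed, Check valve stuck, Forward vaporizer faulted, Inboard O2 cylinder 2 stuck, Outboard fresh-gas outlet stuck, Redundant pressure regulator stuck}; {Auxiliary pipeline inlet failed, CO2 absorber failed, Check valve stuck, Forward supply hose 2 stuck, Forward vaporizer faulted, Outboard fresh-gas outlet stuck, Redundant pressure regulator stuck}.

8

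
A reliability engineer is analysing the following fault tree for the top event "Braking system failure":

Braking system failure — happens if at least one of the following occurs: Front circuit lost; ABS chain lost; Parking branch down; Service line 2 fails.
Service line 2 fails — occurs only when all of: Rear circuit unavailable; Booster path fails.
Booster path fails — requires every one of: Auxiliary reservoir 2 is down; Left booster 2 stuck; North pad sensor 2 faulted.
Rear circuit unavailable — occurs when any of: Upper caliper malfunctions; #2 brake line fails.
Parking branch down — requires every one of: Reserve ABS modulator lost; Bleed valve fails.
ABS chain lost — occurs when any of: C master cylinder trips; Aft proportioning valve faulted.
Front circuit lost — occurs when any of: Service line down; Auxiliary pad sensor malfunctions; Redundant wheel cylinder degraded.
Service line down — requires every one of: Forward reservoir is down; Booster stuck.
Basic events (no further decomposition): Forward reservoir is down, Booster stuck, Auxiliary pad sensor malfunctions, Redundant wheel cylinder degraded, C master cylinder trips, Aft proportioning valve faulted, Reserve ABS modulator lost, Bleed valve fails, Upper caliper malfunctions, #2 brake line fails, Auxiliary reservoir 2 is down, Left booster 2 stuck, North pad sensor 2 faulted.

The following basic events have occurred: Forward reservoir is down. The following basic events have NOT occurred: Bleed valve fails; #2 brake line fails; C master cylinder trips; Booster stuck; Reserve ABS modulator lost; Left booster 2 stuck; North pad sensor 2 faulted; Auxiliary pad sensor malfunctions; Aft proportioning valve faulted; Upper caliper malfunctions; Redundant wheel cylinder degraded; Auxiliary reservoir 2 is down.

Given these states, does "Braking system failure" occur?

Service line down [AND]: Forward reservoir is down=occurs, Booster stuck=not → not all inputs occur → does not occur.
Front circuit lost [OR]: Service line down=not, Auxiliary pad sensor malfunctions=not, Redundant wheel cylinder degraded=not → no input occurs → does not occur.
ABS chain lost [OR]: C master cylinder trips=not, Aft proportioning valve faulted=not → no input occurs → does not occur.
Parking branch down [AND]: Reserve ABS modulator lost=not, Bleed valve fails=not → not all inputs occur → does not occur.
Rear circuit unavailable [OR]: Upper caliper malfunctions=not, #2 brake line fails=not → no input occurs → does not occur.
Booster path fails [AND]: Auxiliary reservoir 2 is down=not, Left booster 2 stuck=not, North pad sensor 2 faulted=not → not all inputs occur → does not occur.
Service line 2 fails [AND]: Rear circuit unavailable=not, Booster path fails=not → not all inputs occur → does not occur.
Braking system failure [OR]: Front circuit lost=not, ABS chain lost=not, Parking branch down=not, Service line 2 fails=not → no input occurs → does not occur.

No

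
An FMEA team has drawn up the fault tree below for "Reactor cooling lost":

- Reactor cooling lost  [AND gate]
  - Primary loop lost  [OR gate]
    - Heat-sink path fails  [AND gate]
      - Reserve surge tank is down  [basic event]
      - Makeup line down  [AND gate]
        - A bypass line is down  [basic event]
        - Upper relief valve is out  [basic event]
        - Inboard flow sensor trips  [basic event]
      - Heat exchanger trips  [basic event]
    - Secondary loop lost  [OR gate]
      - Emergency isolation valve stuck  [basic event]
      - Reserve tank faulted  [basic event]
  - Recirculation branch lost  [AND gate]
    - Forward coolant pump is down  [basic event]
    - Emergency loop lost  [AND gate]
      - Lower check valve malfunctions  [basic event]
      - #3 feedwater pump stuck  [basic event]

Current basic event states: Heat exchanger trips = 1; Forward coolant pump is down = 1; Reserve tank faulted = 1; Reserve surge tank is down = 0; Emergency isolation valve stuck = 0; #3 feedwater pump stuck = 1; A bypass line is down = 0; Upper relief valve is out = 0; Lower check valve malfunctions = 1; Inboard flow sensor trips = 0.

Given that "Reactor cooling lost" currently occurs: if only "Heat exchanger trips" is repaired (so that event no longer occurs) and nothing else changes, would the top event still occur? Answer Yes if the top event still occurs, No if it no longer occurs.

Counterfactual: set "Heat exchanger trips" to not occurred.
Makeup line down [AND]: A bypass line is down=not, Upper relief valve is out=not, Inboard flow sensor trips=not → not all inputs occur → does not occur.
Heat-sink path fails [AND]: Reserve surge tank is down=not, Makeup line down=not, Heat exchanger trips=not → not all inputs occur → does not occur.
Secondary loop lost [OR]: Emergency isolation valve stuck=not, Reserve tank faulted=occurs → at least one input occurs → occurs.
Primary loop lost [OR]: Heat-sink path fails=not, Secondary loop lost=occurs → at least one input occurs → occurs.
Emergency loop lost [AND]: Lower check valve malfunctions=occurs, #3 feedwater pump stuck=occurs → all inputs occur → occurs.
Recirculation branch lost [AND]: Forward coolant pump is down=occurs, Emergency loop lost=occurs → all inputs occur → occurs.
Reactor cooling lost [AND]: Primary loop lost=occurs, Recirculation branch lost=occurs → all inputs occur → occurs.

Yes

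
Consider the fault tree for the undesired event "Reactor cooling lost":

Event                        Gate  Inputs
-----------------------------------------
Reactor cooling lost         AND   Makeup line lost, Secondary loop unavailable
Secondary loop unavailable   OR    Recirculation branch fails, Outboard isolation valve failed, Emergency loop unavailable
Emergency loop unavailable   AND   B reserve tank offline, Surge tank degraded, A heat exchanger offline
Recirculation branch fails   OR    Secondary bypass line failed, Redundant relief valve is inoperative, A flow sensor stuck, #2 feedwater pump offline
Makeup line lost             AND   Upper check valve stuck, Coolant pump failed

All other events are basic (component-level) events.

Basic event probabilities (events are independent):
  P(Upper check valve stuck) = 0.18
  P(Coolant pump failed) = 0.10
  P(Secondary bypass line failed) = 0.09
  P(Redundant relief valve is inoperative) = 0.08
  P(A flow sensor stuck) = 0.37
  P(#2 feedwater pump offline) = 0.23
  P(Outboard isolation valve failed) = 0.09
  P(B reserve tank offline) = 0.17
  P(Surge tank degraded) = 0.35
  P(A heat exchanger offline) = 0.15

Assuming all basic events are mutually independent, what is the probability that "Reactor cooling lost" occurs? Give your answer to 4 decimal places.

0.0114

P(Makeup line lost) [AND] = 0.18 × 0.10 = 0.018000
P(Recirculation branch fails) [OR] = 1 − (1−0.09) × (1−0.08) × (1−0.37) × (1−0.23) = 0.593874
P(Emergency loop unavailable) [AND] = 0.17 × 0.35 × 0.15 = 0.008925
P(Secondary loop unavailable) [OR] = 1 − (1−0.593874) × (1−0.09) × (1−0.008925) = 0.633724
P(Reactor cooling lost) [AND] = 0.018000 × 0.633724 = 0.011407
Rounded to 4 decimal places: P(Reactor cooling lost) ≈ 0.0114.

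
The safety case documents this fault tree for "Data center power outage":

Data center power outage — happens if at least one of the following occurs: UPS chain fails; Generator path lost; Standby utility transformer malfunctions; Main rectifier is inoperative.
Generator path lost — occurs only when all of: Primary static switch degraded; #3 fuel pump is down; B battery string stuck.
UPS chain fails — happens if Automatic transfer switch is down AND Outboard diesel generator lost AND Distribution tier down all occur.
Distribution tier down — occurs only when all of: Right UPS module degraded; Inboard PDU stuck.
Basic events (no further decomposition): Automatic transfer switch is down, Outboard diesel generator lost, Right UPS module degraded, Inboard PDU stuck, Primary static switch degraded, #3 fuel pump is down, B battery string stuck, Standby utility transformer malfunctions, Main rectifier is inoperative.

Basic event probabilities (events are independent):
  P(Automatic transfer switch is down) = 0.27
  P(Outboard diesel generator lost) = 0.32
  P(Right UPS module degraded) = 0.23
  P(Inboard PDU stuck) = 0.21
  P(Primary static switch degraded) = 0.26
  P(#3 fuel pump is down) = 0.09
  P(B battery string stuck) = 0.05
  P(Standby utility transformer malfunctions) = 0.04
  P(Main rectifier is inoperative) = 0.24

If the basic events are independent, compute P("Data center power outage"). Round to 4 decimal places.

P(Distribution tier down) [AND] = 0.23 × 0.21 = 0.048300
P(UPS chain fails) [AND] = 0.27 × 0.32 × 0.048300 = 0.004173
P(Generator path lost) [AND] = 0.26 × 0.09 × 0.05 = 0.001170
P(Data center power outage) [OR] = 1 − (1−0.004173) × (1−0.001170) × (1−0.04) × (1−0.24) = 0.274295
Rounded to 4 decimal places: P(Data center power outage) ≈ 0.2743.

0.2743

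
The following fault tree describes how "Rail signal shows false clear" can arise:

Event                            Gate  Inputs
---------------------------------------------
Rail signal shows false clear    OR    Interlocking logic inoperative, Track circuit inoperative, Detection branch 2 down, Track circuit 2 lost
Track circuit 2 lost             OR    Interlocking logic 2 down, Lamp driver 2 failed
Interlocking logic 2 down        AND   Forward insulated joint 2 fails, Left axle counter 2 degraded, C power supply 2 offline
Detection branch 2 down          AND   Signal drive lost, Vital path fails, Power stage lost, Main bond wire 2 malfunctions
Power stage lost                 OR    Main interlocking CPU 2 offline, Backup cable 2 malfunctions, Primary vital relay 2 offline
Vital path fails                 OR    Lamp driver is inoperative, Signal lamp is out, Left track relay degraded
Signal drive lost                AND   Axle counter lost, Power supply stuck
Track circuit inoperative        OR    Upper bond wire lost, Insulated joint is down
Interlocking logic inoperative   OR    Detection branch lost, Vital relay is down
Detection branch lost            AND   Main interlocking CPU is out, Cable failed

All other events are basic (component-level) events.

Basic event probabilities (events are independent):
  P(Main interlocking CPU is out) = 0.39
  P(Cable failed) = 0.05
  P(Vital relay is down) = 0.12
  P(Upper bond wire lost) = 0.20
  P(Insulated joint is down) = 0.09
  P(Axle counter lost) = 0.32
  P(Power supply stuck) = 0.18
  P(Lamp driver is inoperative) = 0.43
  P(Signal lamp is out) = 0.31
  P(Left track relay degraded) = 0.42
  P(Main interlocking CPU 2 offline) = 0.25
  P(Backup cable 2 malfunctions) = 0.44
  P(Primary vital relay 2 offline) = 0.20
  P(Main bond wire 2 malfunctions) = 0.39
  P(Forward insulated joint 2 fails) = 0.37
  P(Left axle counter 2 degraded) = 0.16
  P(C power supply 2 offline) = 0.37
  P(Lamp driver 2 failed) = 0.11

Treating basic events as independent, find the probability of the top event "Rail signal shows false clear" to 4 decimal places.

P(Detection branch lost) [AND] = 0.39 × 0.05 = 0.019500
P(Interlocking logic inoperative) [OR] = 1 − (1−0.019500) × (1−0.12) = 0.137160
P(Track circuit inoperative) [OR] = 1 − (1−0.20) × (1−0.09) = 0.272000
P(Signal drive lost) [AND] = 0.32 × 0.18 = 0.057600
P(Vital path fails) [OR] = 1 − (1−0.43) × (1−0.31) × (1−0.42) = 0.771886
P(Power stage lost) [OR] = 1 − (1−0.25) × (1−0.44) × (1−0.20) = 0.664000
P(Detection branch 2 down) [AND] = 0.057600 × 0.771886 × 0.664000 × 0.39 = 0.011514
P(Interlocking logic 2 down) [AND] = 0.37 × 0.16 × 0.37 = 0.021904
P(Track circuit 2 lost) [OR] = 1 − (1−0.021904) × (1−0.11) = 0.129495
P(Rail signal shows false clear) [OR] = 1 − (1−0.137160) × (1−0.272000) × (1−0.011514) × (1−0.129495) = 0.459490
Rounded to 4 decimal places: P(Rail signal shows false clear) ≈ 0.4595.

0.4595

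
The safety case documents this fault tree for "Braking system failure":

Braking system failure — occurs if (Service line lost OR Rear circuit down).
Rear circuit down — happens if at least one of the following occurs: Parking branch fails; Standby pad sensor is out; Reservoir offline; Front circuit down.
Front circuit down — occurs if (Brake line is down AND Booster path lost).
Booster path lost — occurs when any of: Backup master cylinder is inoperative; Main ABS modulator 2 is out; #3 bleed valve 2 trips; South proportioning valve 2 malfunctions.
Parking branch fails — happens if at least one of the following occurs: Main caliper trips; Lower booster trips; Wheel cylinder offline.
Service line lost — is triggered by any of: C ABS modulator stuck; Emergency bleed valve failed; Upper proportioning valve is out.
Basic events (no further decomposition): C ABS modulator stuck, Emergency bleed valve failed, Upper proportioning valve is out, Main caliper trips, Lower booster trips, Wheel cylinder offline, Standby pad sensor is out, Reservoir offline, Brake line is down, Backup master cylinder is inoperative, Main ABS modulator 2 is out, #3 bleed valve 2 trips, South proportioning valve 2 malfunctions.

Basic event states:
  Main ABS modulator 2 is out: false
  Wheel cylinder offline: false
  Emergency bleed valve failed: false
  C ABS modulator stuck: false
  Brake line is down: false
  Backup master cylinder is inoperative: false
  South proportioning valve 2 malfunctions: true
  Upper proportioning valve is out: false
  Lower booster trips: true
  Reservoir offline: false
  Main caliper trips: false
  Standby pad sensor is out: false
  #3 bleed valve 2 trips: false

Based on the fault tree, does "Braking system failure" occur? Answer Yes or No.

Yes

Service line lost [OR]: C ABS modulator stuck=not, Emergency bleed valve failed=not, Upper proportioning valve is out=not → no input occurs → does not occur.
Parking branch fails [OR]: Main caliper trips=not, Lower booster trips=occurs, Wheel cylinder offline=not → at least one input occurs → occurs.
Booster path lost [OR]: Backup master cylinder is inoperative=not, Main ABS modulator 2 is out=not, #3 bleed valve 2 trips=not, South proportioning valve 2 malfunctions=occurs → at least one input occurs → occurs.
Front circuit down [AND]: Brake line is down=not, Booster path lost=occurs → not all inputs occur → does not occur.
Rear circuit down [OR]: Parking branch fails=occurs, Standby pad sensor is out=not, Reservoir offline=not, Front circuit down=not → at least one input occurs → occurs.
Braking system failure [OR]: Service line lost=not, Rear circuit down=occurs → at least one input occurs → occurs.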